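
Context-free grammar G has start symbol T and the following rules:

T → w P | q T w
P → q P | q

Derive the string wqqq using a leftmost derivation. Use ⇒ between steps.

T ⇒ wP   [T → w P]
wP ⇒ wqP   [P → q P]
wqP ⇒ wqqP   [P → q P]
wqqP ⇒ wqqq   [P → q]

T ⇒ wP ⇒ wqP ⇒ wqqP ⇒ wqqq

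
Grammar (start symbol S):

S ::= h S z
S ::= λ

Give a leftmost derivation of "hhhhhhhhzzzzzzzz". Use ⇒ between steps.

S ⇒ hSz ⇒ hhSzz ⇒ hhhSzzz ⇒ hhhhSzzzz ⇒ hhhhhSzzzzz ⇒ hhhhhhSzzzzzz ⇒ hhhhhhhSzzzzzzz ⇒ hhhhhhhhSzzzzzzzz ⇒ hhhhhhhhzzzzzzzz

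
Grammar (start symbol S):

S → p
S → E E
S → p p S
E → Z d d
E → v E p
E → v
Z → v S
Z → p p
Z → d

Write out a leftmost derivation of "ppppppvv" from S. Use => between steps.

S=>ppS=>ppppS=>ppppppS=>ppppppEE=>ppppppvE=>ppppppvv

S => ppS   [S → p p S]
ppS => ppppS   [S → p p S]
ppppS => ppppppS   [S → p p S]
ppppppS => ppppppEE   [S → E E]
ppppppEE => ppppppvE   [E → v]
ppppppvE => ppppppvv   [E → v]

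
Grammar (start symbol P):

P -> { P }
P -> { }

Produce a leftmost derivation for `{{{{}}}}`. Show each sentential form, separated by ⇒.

P⇒{P}⇒{{P}}⇒{{{P}}}⇒{{{{}}}}

P ⇒ {P}   [P -> { P }]
{P} ⇒ {{P}}   [P -> { P }]
{{P}} ⇒ {{{P}}}   [P -> { P }]
{{{P}}} ⇒ {{{{}}}}   [P -> { }]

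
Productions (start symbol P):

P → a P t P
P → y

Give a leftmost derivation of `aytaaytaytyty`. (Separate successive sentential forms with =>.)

P => aPtP => aytP => aytaPtP => aytaaPtPtP => aytaaytPtP => aytaaytaPtPtP => aytaaytaytPtP => aytaaytaytytP => aytaaytaytyty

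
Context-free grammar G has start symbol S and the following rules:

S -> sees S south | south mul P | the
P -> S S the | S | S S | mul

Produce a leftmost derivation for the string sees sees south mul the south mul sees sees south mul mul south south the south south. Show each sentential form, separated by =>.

S => sees S south   [S -> sees S south]
sees S south => sees sees S south south   [S -> sees S south]
sees sees S south south => sees sees south mul P south south   [S -> south mul P]
sees sees south mul P south south => sees sees south mul S S south south   [P -> S S]
sees sees south mul S S south south => sees sees south mul the S south south   [S -> the]
sees sees south mul the S south south => sees sees south mul the south mul P south south   [S -> south mul P]
sees sees south mul the south mul P south south => sees sees south mul the south mul S S south south   [P -> S S]
sees sees south mul the south mul S S south south => sees sees south mul the south mul sees S south S south south   [S -> sees S south]
sees sees south mul the south mul sees S south S south south => sees sees south mul the south mul sees sees S south south S south south   [S -> sees S south]
sees sees south mul the south mul sees sees S south south S south south => sees sees south mul the south mul sees sees south mul P south south S south south   [S -> south mul P]
sees sees south mul the south mul sees sees south mul P south south S south south => sees sees south mul the south mul sees sees south mul mul south south S south south   [P -> mul]
sees sees south mul the south mul sees sees south mul mul south south S south south => sees sees south mul the south mul sees sees south mul mul south south the south south   [S -> the]

S => sees S south => sees sees S south south => sees sees south mul P south south => sees sees south mul S S south south => sees sees south mul the S south south => sees sees south mul the south mul P south south => sees sees south mul the south mul S S south south => sees sees south mul the south mul sees S south S south south => sees sees south mul the south mul sees sees S south south S south south => sees sees south mul the south mul sees sees south mul P south south S south south => sees sees south mul the south mul sees sees south mul mul south south S south south => sees sees south mul the south mul sees sees south mul mul south south the south south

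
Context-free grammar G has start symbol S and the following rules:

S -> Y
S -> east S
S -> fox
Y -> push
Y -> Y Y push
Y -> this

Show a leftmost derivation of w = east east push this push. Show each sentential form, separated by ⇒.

S ⇒ east S ⇒ east east S ⇒ east east Y ⇒ east east Y Y push ⇒ east east push Y push ⇒ east east push this push

S ⇒ east S   [S -> east S]
east S ⇒ east east S   [S -> east S]
east east S ⇒ east east Y   [S -> Y]
east east Y ⇒ east east Y Y push   [Y -> Y Y push]
east east Y Y push ⇒ east east push Y push   [Y -> push]
east east push Y push ⇒ east east push this push   [Y -> this]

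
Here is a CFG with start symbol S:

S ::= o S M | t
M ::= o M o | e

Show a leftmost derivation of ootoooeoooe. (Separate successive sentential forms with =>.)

S => oSM   [S ::= o S M]
oSM => ooSMM   [S ::= o S M]
ooSMM => ootMM   [S ::= t]
ootMM => ootoMoM   [M ::= o M o]
ootoMoM => ootooMooM   [M ::= o M o]
ootooMooM => ootoooMoooM   [M ::= o M o]
ootoooMoooM => ootoooeoooM   [M ::= e]
ootoooeoooM => ootoooeoooe   [M ::= e]

S => oSM => ooSMM => ootMM => ootoMoM => ootooMooM => ootoooMoooM => ootoooeoooM => ootoooeoooe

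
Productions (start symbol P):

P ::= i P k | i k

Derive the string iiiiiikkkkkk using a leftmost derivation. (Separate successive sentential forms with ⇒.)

P ⇒ iPk ⇒ iiPkk ⇒ iiiPkkk ⇒ iiiiPkkkk ⇒ iiiiiPkkkkk ⇒ iiiiiikkkkkk

P ⇒ iPk   [P ::= i P k]
iPk ⇒ iiPkk   [P ::= i P k]
iiPkk ⇒ iiiPkkk   [P ::= i P k]
iiiPkkk ⇒ iiiiPkkkk   [P ::= i P k]
iiiiPkkkk ⇒ iiiiiPkkkkk   [P ::= i P k]
iiiiiPkkkkk ⇒ iiiiiikkkkkk   [P ::= i k]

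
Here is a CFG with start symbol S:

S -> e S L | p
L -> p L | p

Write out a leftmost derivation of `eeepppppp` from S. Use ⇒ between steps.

S ⇒ eSL ⇒ eeSLL ⇒ eeeSLLL ⇒ eeepLLL ⇒ eeeppLLL ⇒ eeepppLL ⇒ eeeppppLL ⇒ eeepppppL ⇒ eeepppppp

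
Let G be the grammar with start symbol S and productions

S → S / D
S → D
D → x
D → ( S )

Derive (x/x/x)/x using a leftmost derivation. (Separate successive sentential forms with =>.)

S => S/D   [S → S / D]
S/D => D/D   [S → D]
D/D => (S)/D   [D → ( S )]
(S)/D => (S/D)/D   [S → S / D]
(S/D)/D => (S/D/D)/D   [S → S / D]
(S/D/D)/D => (D/D/D)/D   [S → D]
(D/D/D)/D => (x/D/D)/D   [D → x]
(x/D/D)/D => (x/x/D)/D   [D → x]
(x/x/D)/D => (x/x/x)/D   [D → x]
(x/x/x)/D => (x/x/x)/x   [D → x]

S => S/D => D/D => (S)/D => (S/D)/D => (S/D/D)/D => (D/D/D)/D => (x/D/D)/D => (x/x/D)/D => (x/x/x)/D => (x/x/x)/x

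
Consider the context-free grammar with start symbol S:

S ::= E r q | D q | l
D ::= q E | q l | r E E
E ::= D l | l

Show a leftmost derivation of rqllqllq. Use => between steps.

S => Dq   [S ::= D q]
Dq => rEEq   [D ::= r E E]
rEEq => rDlEq   [E ::= D l]
rDlEq => rqllEq   [D ::= q l]
rqllEq => rqllDlq   [E ::= D l]
rqllDlq => rqllqllq   [D ::= q l]

S=>Dq=>rEEq=>rDlEq=>rqllEq=>rqllDlq=>rqllqllq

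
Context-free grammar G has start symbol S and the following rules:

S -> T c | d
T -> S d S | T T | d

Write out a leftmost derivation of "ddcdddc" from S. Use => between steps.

S => Tc => TTc => SdSTc => TcdSTc => TTcdSTc => dTcdSTc => ddcdSTc => ddcddTc => ddcdddc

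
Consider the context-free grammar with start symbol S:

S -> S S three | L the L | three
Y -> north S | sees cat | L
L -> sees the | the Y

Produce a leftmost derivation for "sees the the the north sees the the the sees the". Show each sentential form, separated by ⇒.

S ⇒ L the L   [S -> L the L]
L the L ⇒ sees the the L   [L -> sees the]
sees the the L ⇒ sees the the the Y   [L -> the Y]
sees the the the Y ⇒ sees the the the north S   [Y -> north S]
sees the the the north S ⇒ sees the the the north L the L   [S -> L the L]
sees the the the north L the L ⇒ sees the the the north sees the the L   [L -> sees the]
sees the the the north sees the the L ⇒ sees the the the north sees the the the Y   [L -> the Y]
sees the the the north sees the the the Y ⇒ sees the the the north sees the the the L   [Y -> L]
sees the the the north sees the the the L ⇒ sees the the the north sees the the the sees the   [L -> sees the]

S ⇒ L the L ⇒ sees the the L ⇒ sees the the the Y ⇒ sees the the the north S ⇒ sees the the the north L the L ⇒ sees the the the north sees the the L ⇒ sees the the the north sees the the the Y ⇒ sees the the the north sees the the the L ⇒ sees the the the north sees the the the sees the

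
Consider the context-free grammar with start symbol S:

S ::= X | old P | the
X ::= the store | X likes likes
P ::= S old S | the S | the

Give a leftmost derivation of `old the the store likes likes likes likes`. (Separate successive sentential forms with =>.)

S => old P   [S ::= old P]
old P => old the S   [P ::= the S]
old the S => old the X   [S ::= X]
old the X => old the X likes likes   [X ::= X likes likes]
old the X likes likes => old the X likes likes likes likes   [X ::= X likes likes]
old the X likes likes likes likes => old the the store likes likes likes likes   [X ::= the store]

S => old P => old the S => old the X => old the X likes likes => old the X likes likes likes likes => old the the store likes likes likes likes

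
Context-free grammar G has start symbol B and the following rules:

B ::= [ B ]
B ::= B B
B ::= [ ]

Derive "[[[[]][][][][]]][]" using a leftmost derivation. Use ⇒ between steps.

B ⇒ BB   [B ::= B B]
BB ⇒ [B]B   [B ::= [ B ]]
[B]B ⇒ [[B]]B   [B ::= [ B ]]
[[B]]B ⇒ [[BB]]B   [B ::= B B]
[[BB]]B ⇒ [[BBB]]B   [B ::= B B]
[[BBB]]B ⇒ [[BBBB]]B   [B ::= B B]
[[BBBB]]B ⇒ [[[B]BBB]]B   [B ::= [ B ]]
[[[B]BBB]]B ⇒ [[[[]]BBB]]B   [B ::= [ ]]
[[[[]]BBB]]B ⇒ [[[[]]BBBB]]B   [B ::= B B]
[[[[]]BBBB]]B ⇒ [[[[]][]BBB]]B   [B ::= [ ]]
[[[[]][]BBB]]B ⇒ [[[[]][][]BB]]B   [B ::= [ ]]
[[[[]][][]BB]]B ⇒ [[[[]][][][]B]]B   [B ::= [ ]]
[[[[]][][][]B]]B ⇒ [[[[]][][][][]]]B   [B ::= [ ]]
[[[[]][][][][]]]B ⇒ [[[[]][][][][]]][]   [B ::= [ ]]

B ⇒ BB ⇒ [B]B ⇒ [[B]]B ⇒ [[BB]]B ⇒ [[BBB]]B ⇒ [[BBBB]]B ⇒ [[[B]BBB]]B ⇒ [[[[]]BBB]]B ⇒ [[[[]]BBBB]]B ⇒ [[[[]][]BBB]]B ⇒ [[[[]][][]BB]]B ⇒ [[[[]][][][]B]]B ⇒ [[[[]][][][][]]]B ⇒ [[[[]][][][][]]][]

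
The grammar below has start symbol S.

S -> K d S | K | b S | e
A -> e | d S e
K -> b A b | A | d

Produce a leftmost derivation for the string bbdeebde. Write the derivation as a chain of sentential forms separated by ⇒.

S⇒bS⇒bKdS⇒bbAbdS⇒bbdSebdS⇒bbdeebdS⇒bbdeebde

S ⇒ bS   [S -> b S]
bS ⇒ bKdS   [S -> K d S]
bKdS ⇒ bbAbdS   [K -> b A b]
bbAbdS ⇒ bbdSebdS   [A -> d S e]
bbdSebdS ⇒ bbdeebdS   [S -> e]
bbdeebdS ⇒ bbdeebde   [S -> e]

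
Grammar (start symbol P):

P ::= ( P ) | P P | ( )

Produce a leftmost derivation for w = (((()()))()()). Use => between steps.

P => (P) => (PP) => (PPP) => ((P)PP) => (((P))PP) => (((PP))PP) => (((()P))PP) => (((()()))PP) => (((()()))()P) => (((()()))()())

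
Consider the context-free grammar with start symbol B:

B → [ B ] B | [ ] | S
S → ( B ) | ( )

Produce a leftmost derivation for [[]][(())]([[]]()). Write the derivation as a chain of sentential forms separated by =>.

B => [B]B => [[]]B => [[]][B]B => [[]][S]B => [[]][(B)]B => [[]][(S)]B => [[]][(())]B => [[]][(())]S => [[]][(())](B) => [[]][(())]([B]B) => [[]][(())]([[]]B) => [[]][(())]([[]]S) => [[]][(())]([[]]())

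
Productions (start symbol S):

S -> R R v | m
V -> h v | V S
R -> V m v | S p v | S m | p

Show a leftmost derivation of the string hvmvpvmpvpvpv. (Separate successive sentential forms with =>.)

S => RRv => SpvRv => RRvpvRv => SmRvpvRv => RRvmRvpvRv => VmvRvmRvpvRv => hvmvRvmRvpvRv => hvmvpvmRvpvRv => hvmvpvmpvpvRv => hvmvpvmpvpvpv

S => RRv   [S -> R R v]
RRv => SpvRv   [R -> S p v]
SpvRv => RRvpvRv   [S -> R R v]
RRvpvRv => SmRvpvRv   [R -> S m]
SmRvpvRv => RRvmRvpvRv   [S -> R R v]
RRvmRvpvRv => VmvRvmRvpvRv   [R -> V m v]
VmvRvmRvpvRv => hvmvRvmRvpvRv   [V -> h v]
hvmvRvmRvpvRv => hvmvpvmRvpvRv   [R -> p]
hvmvpvmRvpvRv => hvmvpvmpvpvRv   [R -> p]
hvmvpvmpvpvRv => hvmvpvmpvpvpv   [R -> p]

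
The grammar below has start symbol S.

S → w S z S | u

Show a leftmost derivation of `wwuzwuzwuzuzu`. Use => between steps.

S => wSzS   [S → w S z S]
wSzS => wwSzSzS   [S → w S z S]
wwSzSzS => wwuzSzS   [S → u]
wwuzSzS => wwuzwSzSzS   [S → w S z S]
wwuzwSzSzS => wwuzwuzSzS   [S → u]
wwuzwuzSzS => wwuzwuzwSzSzS   [S → w S z S]
wwuzwuzwSzSzS => wwuzwuzwuzSzS   [S → u]
wwuzwuzwuzSzS => wwuzwuzwuzuzS   [S → u]
wwuzwuzwuzuzS => wwuzwuzwuzuzu   [S → u]

S=>wSzS=>wwSzSzS=>wwuzSzS=>wwuzwSzSzS=>wwuzwuzSzS=>wwuzwuzwSzSzS=>wwuzwuzwuzSzS=>wwuzwuzwuzuzS=>wwuzwuzwuzuzu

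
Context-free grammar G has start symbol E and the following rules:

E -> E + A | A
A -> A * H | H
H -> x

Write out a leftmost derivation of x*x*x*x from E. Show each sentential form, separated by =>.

E => A => A*H => A*H*H => A*H*H*H => H*H*H*H => x*H*H*H => x*x*H*H => x*x*x*H => x*x*x*x

E => A   [E -> A]
A => A*H   [A -> A * H]
A*H => A*H*H   [A -> A * H]
A*H*H => A*H*H*H   [A -> A * H]
A*H*H*H => H*H*H*H   [A -> H]
H*H*H*H => x*H*H*H   [H -> x]
x*H*H*H => x*x*H*H   [H -> x]
x*x*H*H => x*x*x*H   [H -> x]
x*x*x*H => x*x*x*x   [H -> x]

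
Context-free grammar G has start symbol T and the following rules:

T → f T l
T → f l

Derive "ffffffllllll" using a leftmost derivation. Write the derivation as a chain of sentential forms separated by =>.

T => fTl   [T → f T l]
fTl => ffTll   [T → f T l]
ffTll => fffTlll   [T → f T l]
fffTlll => ffffTllll   [T → f T l]
ffffTllll => fffffTlllll   [T → f T l]
fffffTlllll => ffffffllllll   [T → f l]

T=>fTl=>ffTll=>fffTlll=>ffffTllll=>fffffTlllll=>ffffffllllll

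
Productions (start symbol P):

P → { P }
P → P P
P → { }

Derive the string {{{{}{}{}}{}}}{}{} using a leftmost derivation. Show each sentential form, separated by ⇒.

P ⇒ PP   [P → P P]
PP ⇒ PPP   [P → P P]
PPP ⇒ {P}PP   [P → { P }]
{P}PP ⇒ {{P}}PP   [P → { P }]
{{P}}PP ⇒ {{PP}}PP   [P → P P]
{{PP}}PP ⇒ {{{P}P}}PP   [P → { P }]
{{{P}P}}PP ⇒ {{{PP}P}}PP   [P → P P]
{{{PP}P}}PP ⇒ {{{PPP}P}}PP   [P → P P]
{{{PPP}P}}PP ⇒ {{{{}PP}P}}PP   [P → { }]
{{{{}PP}P}}PP ⇒ {{{{}{}P}P}}PP   [P → { }]
{{{{}{}P}P}}PP ⇒ {{{{}{}{}}P}}PP   [P → { }]
{{{{}{}{}}P}}PP ⇒ {{{{}{}{}}{}}}PP   [P → { }]
{{{{}{}{}}{}}}PP ⇒ {{{{}{}{}}{}}}{}P   [P → { }]
{{{{}{}{}}{}}}{}P ⇒ {{{{}{}{}}{}}}{}{}   [P → { }]

P ⇒ PP ⇒ PPP ⇒ {P}PP ⇒ {{P}}PP ⇒ {{PP}}PP ⇒ {{{P}P}}PP ⇒ {{{PP}P}}PP ⇒ {{{PPP}P}}PP ⇒ {{{{}PP}P}}PP ⇒ {{{{}{}P}P}}PP ⇒ {{{{}{}{}}P}}PP ⇒ {{{{}{}{}}{}}}PP ⇒ {{{{}{}{}}{}}}{}P ⇒ {{{{}{}{}}{}}}{}{}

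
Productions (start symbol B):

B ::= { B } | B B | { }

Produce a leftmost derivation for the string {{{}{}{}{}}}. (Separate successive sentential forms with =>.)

B=>{B}=>{{B}}=>{{BB}}=>{{BBB}}=>{{BBBB}}=>{{{}BBB}}=>{{{}{}BB}}=>{{{}{}{}B}}=>{{{}{}{}{}}}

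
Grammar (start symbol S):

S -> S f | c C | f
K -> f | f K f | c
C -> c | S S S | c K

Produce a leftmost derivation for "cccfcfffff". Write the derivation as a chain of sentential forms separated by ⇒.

S ⇒ cC   [S -> c C]
cC ⇒ cSSS   [C -> S S S]
cSSS ⇒ ccCSS   [S -> c C]
ccCSS ⇒ cccKSS   [C -> c K]
cccKSS ⇒ cccfKfSS   [K -> f K f]
cccfKfSS ⇒ cccfcfSS   [K -> c]
cccfcfSS ⇒ cccfcfSfS   [S -> S f]
cccfcfSfS ⇒ cccfcfffS   [S -> f]
cccfcfffS ⇒ cccfcfffSf   [S -> S f]
cccfcfffSf ⇒ cccfcfffff   [S -> f]

S ⇒ cC ⇒ cSSS ⇒ ccCSS ⇒ cccKSS ⇒ cccfKfSS ⇒ cccfcfSS ⇒ cccfcfSfS ⇒ cccfcfffS ⇒ cccfcfffSf ⇒ cccfcfffff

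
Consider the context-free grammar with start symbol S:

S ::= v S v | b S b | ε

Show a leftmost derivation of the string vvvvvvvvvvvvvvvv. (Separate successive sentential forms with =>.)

S=>vSv=>vvSvv=>vvvSvvv=>vvvvSvvvv=>vvvvvSvvvvv=>vvvvvvSvvvvvv=>vvvvvvvSvvvvvvv=>vvvvvvvvSvvvvvvvv=>vvvvvvvvvvvvvvvv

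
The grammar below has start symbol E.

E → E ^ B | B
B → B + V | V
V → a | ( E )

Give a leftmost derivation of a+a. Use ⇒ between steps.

E ⇒ B   [E → B]
B ⇒ B+V   [B → B + V]
B+V ⇒ V+V   [B → V]
V+V ⇒ a+V   [V → a]
a+V ⇒ a+a   [V → a]

E ⇒ B ⇒ B+V ⇒ V+V ⇒ a+V ⇒ a+a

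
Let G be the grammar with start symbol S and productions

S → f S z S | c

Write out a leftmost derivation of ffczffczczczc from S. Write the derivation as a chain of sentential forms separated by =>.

S => fSzS   [S → f S z S]
fSzS => ffSzSzS   [S → f S z S]
ffSzSzS => ffczSzS   [S → c]
ffczSzS => ffczfSzSzS   [S → f S z S]
ffczfSzSzS => ffczffSzSzSzS   [S → f S z S]
ffczffSzSzSzS => ffczffczSzSzS   [S → c]
ffczffczSzSzS => ffczffczczSzS   [S → c]
ffczffczczSzS => ffczffczczczS   [S → c]
ffczffczczczS => ffczffczczczc   [S → c]

S => fSzS => ffSzSzS => ffczSzS => ffczfSzSzS => ffczffSzSzSzS => ffczffczSzSzS => ffczffczczSzS => ffczffczczczS => ffczffczczczc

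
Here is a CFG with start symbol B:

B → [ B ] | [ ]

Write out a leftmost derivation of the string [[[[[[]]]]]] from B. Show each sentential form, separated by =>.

B => [B] => [[B]] => [[[B]]] => [[[[B]]]] => [[[[[B]]]]] => [[[[[[]]]]]]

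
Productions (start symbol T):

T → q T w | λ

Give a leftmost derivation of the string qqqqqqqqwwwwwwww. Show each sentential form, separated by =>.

T => qTw => qqTww => qqqTwww => qqqqTwwww => qqqqqTwwwww => qqqqqqTwwwwww => qqqqqqqTwwwwwww => qqqqqqqqTwwwwwwww => qqqqqqqqwwwwwwww

T => qTw   [T → q T w]
qTw => qqTww   [T → q T w]
qqTww => qqqTwww   [T → q T w]
qqqTwww => qqqqTwwww   [T → q T w]
qqqqTwwww => qqqqqTwwwww   [T → q T w]
qqqqqTwwwww => qqqqqqTwwwwww   [T → q T w]
qqqqqqTwwwwww => qqqqqqqTwwwwwww   [T → q T w]
qqqqqqqTwwwwwww => qqqqqqqqTwwwwwwww   [T → q T w]
qqqqqqqqTwwwwwwww => qqqqqqqqwwwwwwww   [T → λ]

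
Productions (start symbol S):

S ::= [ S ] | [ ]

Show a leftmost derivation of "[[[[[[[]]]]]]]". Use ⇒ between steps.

S ⇒ [S] ⇒ [[S]] ⇒ [[[S]]] ⇒ [[[[S]]]] ⇒ [[[[[S]]]]] ⇒ [[[[[[S]]]]]] ⇒ [[[[[[[]]]]]]]

S ⇒ [S]   [S ::= [ S ]]
[S] ⇒ [[S]]   [S ::= [ S ]]
[[S]] ⇒ [[[S]]]   [S ::= [ S ]]
[[[S]]] ⇒ [[[[S]]]]   [S ::= [ S ]]
[[[[S]]]] ⇒ [[[[[S]]]]]   [S ::= [ S ]]
[[[[[S]]]]] ⇒ [[[[[[S]]]]]]   [S ::= [ S ]]
[[[[[[S]]]]]] ⇒ [[[[[[[]]]]]]]   [S ::= [ ]]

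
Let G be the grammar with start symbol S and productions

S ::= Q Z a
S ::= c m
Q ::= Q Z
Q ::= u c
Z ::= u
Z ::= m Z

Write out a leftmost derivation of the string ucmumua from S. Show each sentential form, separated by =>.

S=>QZa=>QZZa=>ucZZa=>ucmZZa=>ucmuZa=>ucmumZa=>ucmumua

S => QZa   [S ::= Q Z a]
QZa => QZZa   [Q ::= Q Z]
QZZa => ucZZa   [Q ::= u c]
ucZZa => ucmZZa   [Z ::= m Z]
ucmZZa => ucmuZa   [Z ::= u]
ucmuZa => ucmumZa   [Z ::= m Z]
ucmumZa => ucmumua   [Z ::= u]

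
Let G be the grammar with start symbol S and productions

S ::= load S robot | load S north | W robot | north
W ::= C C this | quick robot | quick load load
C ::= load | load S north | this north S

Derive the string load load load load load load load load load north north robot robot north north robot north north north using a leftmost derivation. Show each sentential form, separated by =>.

S => load S north => load load S north north => load load load S north north north => load load load load S robot north north north => load load load load load S north robot north north north => load load load load load load S north north robot north north north => load load load load load load load S robot north north robot north north north => load load load load load load load load S robot robot north north robot north north north => load load load load load load load load load S north robot robot north north robot north north north => load load load load load load load load load north north robot robot north north robot north north north

S => load S north   [S ::= load S north]
load S north => load load S north north   [S ::= load S north]
load load S north north => load load load S north north north   [S ::= load S north]
load load load S north north north => load load load load S robot north north north   [S ::= load S robot]
load load load load S robot north north north => load load load load load S north robot north north north   [S ::= load S north]
load load load load load S north robot north north north => load load load load load load S north north robot north north north   [S ::= load S north]
load load load load load load S north north robot north north north => load load load load load load load S robot north north robot north north north   [S ::= load S robot]
load load load load load load load S robot north north robot north north north => load load load load load load load load S robot robot north north robot north north north   [S ::= load S robot]
load load load load load load load load S robot robot north north robot north north north => load load load load load load load load load S north robot robot north north robot north north north   [S ::= load S north]
load load load load load load load load load S north robot robot north north robot north north north => load load load load load load load load load north north robot robot north north robot north north north   [S ::= north]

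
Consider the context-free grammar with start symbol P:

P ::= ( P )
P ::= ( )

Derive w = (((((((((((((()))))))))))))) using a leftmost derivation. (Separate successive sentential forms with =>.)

P=>(P)=>((P))=>(((P)))=>((((P))))=>(((((P)))))=>((((((P))))))=>(((((((P)))))))=>((((((((P))))))))=>(((((((((P)))))))))=>((((((((((P))))))))))=>(((((((((((P)))))))))))=>((((((((((((P))))))))))))=>(((((((((((((P)))))))))))))=>(((((((((((((())))))))))))))

P => (P)   [P ::= ( P )]
(P) => ((P))   [P ::= ( P )]
((P)) => (((P)))   [P ::= ( P )]
(((P))) => ((((P))))   [P ::= ( P )]
((((P)))) => (((((P)))))   [P ::= ( P )]
(((((P))))) => ((((((P))))))   [P ::= ( P )]
((((((P)))))) => (((((((P)))))))   [P ::= ( P )]
(((((((P))))))) => ((((((((P))))))))   [P ::= ( P )]
((((((((P)))))))) => (((((((((P)))))))))   [P ::= ( P )]
(((((((((P))))))))) => ((((((((((P))))))))))   [P ::= ( P )]
((((((((((P)))))))))) => (((((((((((P)))))))))))   [P ::= ( P )]
(((((((((((P))))))))))) => ((((((((((((P))))))))))))   [P ::= ( P )]
((((((((((((P)))))))))))) => (((((((((((((P)))))))))))))   [P ::= ( P )]
(((((((((((((P))))))))))))) => (((((((((((((())))))))))))))   [P ::= ( )]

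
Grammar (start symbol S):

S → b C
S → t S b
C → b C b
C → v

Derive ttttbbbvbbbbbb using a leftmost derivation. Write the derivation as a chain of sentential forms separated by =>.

S=>tSb=>ttSbb=>tttSbbb=>ttttSbbbb=>ttttbCbbbb=>ttttbbCbbbbb=>ttttbbbCbbbbbb=>ttttbbbvbbbbbb

S => tSb   [S → t S b]
tSb => ttSbb   [S → t S b]
ttSbb => tttSbbb   [S → t S b]
tttSbbb => ttttSbbbb   [S → t S b]
ttttSbbbb => ttttbCbbbb   [S → b C]
ttttbCbbbb => ttttbbCbbbbb   [C → b C b]
ttttbbCbbbbb => ttttbbbCbbbbbb   [C → b C b]
ttttbbbCbbbbbb => ttttbbbvbbbbbb   [C → v]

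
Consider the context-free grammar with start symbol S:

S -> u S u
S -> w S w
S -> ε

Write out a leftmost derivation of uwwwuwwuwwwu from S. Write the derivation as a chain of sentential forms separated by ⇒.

S ⇒ uSu ⇒ uwSwu ⇒ uwwSwwu ⇒ uwwwSwwwu ⇒ uwwwuSuwwwu ⇒ uwwwuwSwuwwwu ⇒ uwwwuwwuwwwu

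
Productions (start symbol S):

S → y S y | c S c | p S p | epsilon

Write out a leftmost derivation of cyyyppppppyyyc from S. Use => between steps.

S => cSc   [S → c S c]
cSc => cySyc   [S → y S y]
cySyc => cyySyyc   [S → y S y]
cyySyyc => cyyySyyyc   [S → y S y]
cyyySyyyc => cyyypSpyyyc   [S → p S p]
cyyypSpyyyc => cyyyppSppyyyc   [S → p S p]
cyyyppSppyyyc => cyyypppSpppyyyc   [S → p S p]
cyyypppSpppyyyc => cyyyppppppyyyc   [S → epsilon]

S => cSc => cySyc => cyySyyc => cyyySyyyc => cyyypSpyyyc => cyyyppSppyyyc => cyyypppSpppyyyc => cyyyppppppyyyc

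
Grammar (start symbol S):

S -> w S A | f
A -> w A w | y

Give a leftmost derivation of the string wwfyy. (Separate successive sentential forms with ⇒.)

S ⇒ wSA ⇒ wwSAA ⇒ wwfAA ⇒ wwfyA ⇒ wwfyy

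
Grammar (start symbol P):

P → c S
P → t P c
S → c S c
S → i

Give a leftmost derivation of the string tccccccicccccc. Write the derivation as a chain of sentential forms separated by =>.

P => tPc => tcSc => tccScc => tcccSccc => tccccScccc => tcccccSccccc => tccccccScccccc => tccccccicccccc

P => tPc   [P → t P c]
tPc => tcSc   [P → c S]
tcSc => tccScc   [S → c S c]
tccScc => tcccSccc   [S → c S c]
tcccSccc => tccccScccc   [S → c S c]
tccccScccc => tcccccSccccc   [S → c S c]
tcccccSccccc => tccccccScccccc   [S → c S c]
tccccccScccccc => tccccccicccccc   [S → i]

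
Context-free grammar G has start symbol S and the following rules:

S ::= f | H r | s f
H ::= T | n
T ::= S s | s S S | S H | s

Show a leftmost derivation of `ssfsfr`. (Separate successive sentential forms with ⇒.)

S ⇒ Hr ⇒ Tr ⇒ sSSr ⇒ ssfSr ⇒ ssfsfr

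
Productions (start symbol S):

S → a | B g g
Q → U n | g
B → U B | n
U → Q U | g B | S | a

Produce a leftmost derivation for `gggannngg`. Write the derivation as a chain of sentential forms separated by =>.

S=>Bgg=>UBgg=>gBBgg=>gUBBgg=>ggBBBgg=>ggUBBBgg=>ggQUBBBgg=>gggUBBBgg=>gggaBBBgg=>ggganBBgg=>gggannBgg=>gggannngg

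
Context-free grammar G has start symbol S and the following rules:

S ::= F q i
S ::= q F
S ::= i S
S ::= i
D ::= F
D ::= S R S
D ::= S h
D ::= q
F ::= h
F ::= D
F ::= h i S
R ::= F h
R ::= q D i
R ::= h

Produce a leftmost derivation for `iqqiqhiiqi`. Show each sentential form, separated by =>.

S => Fqi   [S ::= F q i]
Fqi => Dqi   [F ::= D]
Dqi => SRSqi   [D ::= S R S]
SRSqi => iRSqi   [S ::= i]
iRSqi => iqDiSqi   [R ::= q D i]
iqDiSqi => iqqiSqi   [D ::= q]
iqqiSqi => iqqiqFqi   [S ::= q F]
iqqiqFqi => iqqiqhiSqi   [F ::= h i S]
iqqiqhiSqi => iqqiqhiiqi   [S ::= i]

S=>Fqi=>Dqi=>SRSqi=>iRSqi=>iqDiSqi=>iqqiSqi=>iqqiqFqi=>iqqiqhiSqi=>iqqiqhiiqi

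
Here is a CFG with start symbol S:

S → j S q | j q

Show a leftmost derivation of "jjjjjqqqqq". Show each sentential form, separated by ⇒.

S ⇒ jSq   [S → j S q]
jSq ⇒ jjSqq   [S → j S q]
jjSqq ⇒ jjjSqqq   [S → j S q]
jjjSqqq ⇒ jjjjSqqqq   [S → j S q]
jjjjSqqqq ⇒ jjjjjqqqqq   [S → j q]

S ⇒ jSq ⇒ jjSqq ⇒ jjjSqqq ⇒ jjjjSqqqq ⇒ jjjjjqqqqq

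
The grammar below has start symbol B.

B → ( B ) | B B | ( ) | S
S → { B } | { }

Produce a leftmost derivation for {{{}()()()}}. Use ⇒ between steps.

B⇒S⇒{B}⇒{S}⇒{{B}}⇒{{BB}}⇒{{BBB}}⇒{{BBBB}}⇒{{SBBB}}⇒{{{}BBB}}⇒{{{}()BB}}⇒{{{}()()B}}⇒{{{}()()()}}

B ⇒ S   [B → S]
S ⇒ {B}   [S → { B }]
{B} ⇒ {S}   [B → S]
{S} ⇒ {{B}}   [S → { B }]
{{B}} ⇒ {{BB}}   [B → B B]
{{BB}} ⇒ {{BBB}}   [B → B B]
{{BBB}} ⇒ {{BBBB}}   [B → B B]
{{BBBB}} ⇒ {{SBBB}}   [B → S]
{{SBBB}} ⇒ {{{}BBB}}   [S → { }]
{{{}BBB}} ⇒ {{{}()BB}}   [B → ( )]
{{{}()BB}} ⇒ {{{}()()B}}   [B → ( )]
{{{}()()B}} ⇒ {{{}()()()}}   [B → ( )]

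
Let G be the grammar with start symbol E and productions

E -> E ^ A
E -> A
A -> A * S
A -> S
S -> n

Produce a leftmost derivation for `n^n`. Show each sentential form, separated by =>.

E=>E^A=>A^A=>S^A=>n^A=>n^S=>n^n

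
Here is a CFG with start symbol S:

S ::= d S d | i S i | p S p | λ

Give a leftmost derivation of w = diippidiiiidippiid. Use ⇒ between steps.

S ⇒ dSd ⇒ diSid ⇒ diiSiid ⇒ diipSpiid ⇒ diippSppiid ⇒ diippiSippiid ⇒ diippidSdippiid ⇒ diippidiSidippiid ⇒ diippidiiSiidippiid ⇒ diippidiiiidippiid

S ⇒ dSd   [S ::= d S d]
dSd ⇒ diSid   [S ::= i S i]
diSid ⇒ diiSiid   [S ::= i S i]
diiSiid ⇒ diipSpiid   [S ::= p S p]
diipSpiid ⇒ diippSppiid   [S ::= p S p]
diippSppiid ⇒ diippiSippiid   [S ::= i S i]
diippiSippiid ⇒ diippidSdippiid   [S ::= d S d]
diippidSdippiid ⇒ diippidiSidippiid   [S ::= i S i]
diippidiSidippiid ⇒ diippidiiSiidippiid   [S ::= i S i]
diippidiiSiidippiid ⇒ diippidiiiidippiid   [S ::= λ]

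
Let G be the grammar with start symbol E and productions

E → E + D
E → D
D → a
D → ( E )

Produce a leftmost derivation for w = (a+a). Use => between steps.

E => D => (E) => (E+D) => (D+D) => (a+D) => (a+a)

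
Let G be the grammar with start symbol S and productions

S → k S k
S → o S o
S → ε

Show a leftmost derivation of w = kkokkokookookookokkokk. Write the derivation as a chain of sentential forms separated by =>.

S => kSk => kkSkk => kkoSokk => kkokSkokk => kkokkSkkokk => kkokkoSokkokk => kkokkokSkokkokk => kkokkokoSokokkokk => kkokkokooSookokkokk => kkokkokookSkookokkokk => kkokkokookoSokookokkokk => kkokkokookookookokkokk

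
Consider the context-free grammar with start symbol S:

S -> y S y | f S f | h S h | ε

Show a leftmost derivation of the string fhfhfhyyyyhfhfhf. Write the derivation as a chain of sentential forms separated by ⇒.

S ⇒ fSf ⇒ fhShf ⇒ fhfSfhf ⇒ fhfhShfhf ⇒ fhfhfSfhfhf ⇒ fhfhfhShfhfhf ⇒ fhfhfhySyhfhfhf ⇒ fhfhfhyySyyhfhfhf ⇒ fhfhfhyyyyhfhfhf

S ⇒ fSf   [S -> f S f]
fSf ⇒ fhShf   [S -> h S h]
fhShf ⇒ fhfSfhf   [S -> f S f]
fhfSfhf ⇒ fhfhShfhf   [S -> h S h]
fhfhShfhf ⇒ fhfhfSfhfhf   [S -> f S f]
fhfhfSfhfhf ⇒ fhfhfhShfhfhf   [S -> h S h]
fhfhfhShfhfhf ⇒ fhfhfhySyhfhfhf   [S -> y S y]
fhfhfhySyhfhfhf ⇒ fhfhfhyySyyhfhfhf   [S -> y S y]
fhfhfhyySyyhfhfhf ⇒ fhfhfhyyyyhfhfhf   [S -> ε]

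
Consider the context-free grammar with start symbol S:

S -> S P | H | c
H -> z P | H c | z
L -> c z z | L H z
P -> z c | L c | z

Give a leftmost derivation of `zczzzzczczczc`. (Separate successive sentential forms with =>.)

S => SP   [S -> S P]
SP => SPP   [S -> S P]
SPP => SPPP   [S -> S P]
SPPP => HPPP   [S -> H]
HPPP => zPPPP   [H -> z P]
zPPPP => zLcPPP   [P -> L c]
zLcPPP => zLHzcPPP   [L -> L H z]
zLHzcPPP => zczzHzcPPP   [L -> c z z]
zczzHzcPPP => zczzzzcPPP   [H -> z]
zczzzzcPPP => zczzzzczcPP   [P -> z c]
zczzzzczcPP => zczzzzczczcP   [P -> z c]
zczzzzczczcP => zczzzzczczczc   [P -> z c]

S=>SP=>SPP=>SPPP=>HPPP=>zPPPP=>zLcPPP=>zLHzcPPP=>zczzHzcPPP=>zczzzzcPPP=>zczzzzczcPP=>zczzzzczczcP=>zczzzzczczczc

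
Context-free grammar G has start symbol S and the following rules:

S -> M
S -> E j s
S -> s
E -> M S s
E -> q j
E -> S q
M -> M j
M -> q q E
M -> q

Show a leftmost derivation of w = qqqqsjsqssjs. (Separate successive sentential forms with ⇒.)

S ⇒ Ejs   [S -> E j s]
Ejs ⇒ MSsjs   [E -> M S s]
MSsjs ⇒ qqESsjs   [M -> q q E]
qqESsjs ⇒ qqSqSsjs   [E -> S q]
qqSqSsjs ⇒ qqEjsqSsjs   [S -> E j s]
qqEjsqSsjs ⇒ qqMSsjsqSsjs   [E -> M S s]
qqMSsjsqSsjs ⇒ qqqSsjsqSsjs   [M -> q]
qqqSsjsqSsjs ⇒ qqqMsjsqSsjs   [S -> M]
qqqMsjsqSsjs ⇒ qqqqsjsqSsjs   [M -> q]
qqqqsjsqSsjs ⇒ qqqqsjsqssjs   [S -> s]

S ⇒ Ejs ⇒ MSsjs ⇒ qqESsjs ⇒ qqSqSsjs ⇒ qqEjsqSsjs ⇒ qqMSsjsqSsjs ⇒ qqqSsjsqSsjs ⇒ qqqMsjsqSsjs ⇒ qqqqsjsqSsjs ⇒ qqqqsjsqssjs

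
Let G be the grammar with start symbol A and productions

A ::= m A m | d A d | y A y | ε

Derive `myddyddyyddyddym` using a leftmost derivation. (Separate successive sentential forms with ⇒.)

A ⇒ mAm   [A ::= m A m]
mAm ⇒ myAym   [A ::= y A y]
myAym ⇒ mydAdym   [A ::= d A d]
mydAdym ⇒ myddAddym   [A ::= d A d]
myddAddym ⇒ myddyAyddym   [A ::= y A y]
myddyAyddym ⇒ myddydAdyddym   [A ::= d A d]
myddydAdyddym ⇒ myddyddAddyddym   [A ::= d A d]
myddyddAddyddym ⇒ myddyddyAyddyddym   [A ::= y A y]
myddyddyAyddyddym ⇒ myddyddyyddyddym   [A ::= ε]

A ⇒ mAm ⇒ myAym ⇒ mydAdym ⇒ myddAddym ⇒ myddyAyddym ⇒ myddydAdyddym ⇒ myddyddAddyddym ⇒ myddyddyAyddyddym ⇒ myddyddyyddyddym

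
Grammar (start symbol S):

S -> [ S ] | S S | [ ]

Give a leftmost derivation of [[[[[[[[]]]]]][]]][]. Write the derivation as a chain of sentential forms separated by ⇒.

S⇒SS⇒[S]S⇒[[S]]S⇒[[SS]]S⇒[[[S]S]]S⇒[[[[S]]S]]S⇒[[[[[S]]]S]]S⇒[[[[[[S]]]]S]]S⇒[[[[[[[S]]]]]S]]S⇒[[[[[[[[]]]]]]S]]S⇒[[[[[[[[]]]]]][]]]S⇒[[[[[[[[]]]]]][]]][]

S ⇒ SS   [S -> S S]
SS ⇒ [S]S   [S -> [ S ]]
[S]S ⇒ [[S]]S   [S -> [ S ]]
[[S]]S ⇒ [[SS]]S   [S -> S S]
[[SS]]S ⇒ [[[S]S]]S   [S -> [ S ]]
[[[S]S]]S ⇒ [[[[S]]S]]S   [S -> [ S ]]
[[[[S]]S]]S ⇒ [[[[[S]]]S]]S   [S -> [ S ]]
[[[[[S]]]S]]S ⇒ [[[[[[S]]]]S]]S   [S -> [ S ]]
[[[[[[S]]]]S]]S ⇒ [[[[[[[S]]]]]S]]S   [S -> [ S ]]
[[[[[[[S]]]]]S]]S ⇒ [[[[[[[[]]]]]]S]]S   [S -> [ ]]
[[[[[[[[]]]]]]S]]S ⇒ [[[[[[[[]]]]]][]]]S   [S -> [ ]]
[[[[[[[[]]]]]][]]]S ⇒ [[[[[[[[]]]]]][]]][]   [S -> [ ]]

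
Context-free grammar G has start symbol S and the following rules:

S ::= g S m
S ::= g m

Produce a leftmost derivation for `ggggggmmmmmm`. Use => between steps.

S => gSm   [S ::= g S m]
gSm => ggSmm   [S ::= g S m]
ggSmm => gggSmmm   [S ::= g S m]
gggSmmm => ggggSmmmm   [S ::= g S m]
ggggSmmmm => gggggSmmmmm   [S ::= g S m]
gggggSmmmmm => ggggggmmmmmm   [S ::= g m]

S => gSm => ggSmm => gggSmmm => ggggSmmmm => gggggSmmmmm => ggggggmmmmmm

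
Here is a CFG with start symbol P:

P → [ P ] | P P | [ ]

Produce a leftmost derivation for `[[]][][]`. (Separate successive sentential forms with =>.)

P => PP => [P]P => [[]]P => [[]]PP => [[]][]P => [[]][][]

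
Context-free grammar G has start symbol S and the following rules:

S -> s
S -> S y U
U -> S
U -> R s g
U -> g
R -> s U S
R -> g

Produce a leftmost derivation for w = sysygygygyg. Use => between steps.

S => SyU => SyUyU => SyUyUyU => SyUyUyUyU => SyUyUyUyUyU => syUyUyUyUyU => sySyUyUyUyU => sysyUyUyUyU => sysygyUyUyU => sysygygyUyU => sysygygygyU => sysygygygyg

S => SyU   [S -> S y U]
SyU => SyUyU   [S -> S y U]
SyUyU => SyUyUyU   [S -> S y U]
SyUyUyU => SyUyUyUyU   [S -> S y U]
SyUyUyUyU => SyUyUyUyUyU   [S -> S y U]
SyUyUyUyUyU => syUyUyUyUyU   [S -> s]
syUyUyUyUyU => sySyUyUyUyU   [U -> S]
sySyUyUyUyU => sysyUyUyUyU   [S -> s]
sysyUyUyUyU => sysygyUyUyU   [U -> g]
sysygyUyUyU => sysygygyUyU   [U -> g]
sysygygyUyU => sysygygygyU   [U -> g]
sysygygygyU => sysygygygyg   [U -> g]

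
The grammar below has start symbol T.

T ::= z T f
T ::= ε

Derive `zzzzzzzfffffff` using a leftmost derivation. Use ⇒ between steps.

T ⇒ zTf ⇒ zzTff ⇒ zzzTfff ⇒ zzzzTffff ⇒ zzzzzTfffff ⇒ zzzzzzTffffff ⇒ zzzzzzzTfffffff ⇒ zzzzzzzfffffff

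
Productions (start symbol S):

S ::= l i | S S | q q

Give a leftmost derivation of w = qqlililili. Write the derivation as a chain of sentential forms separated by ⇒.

S ⇒ SS   [S ::= S S]
SS ⇒ SSS   [S ::= S S]
SSS ⇒ SSSS   [S ::= S S]
SSSS ⇒ SSSSS   [S ::= S S]
SSSSS ⇒ qqSSSS   [S ::= q q]
qqSSSS ⇒ qqliSSS   [S ::= l i]
qqliSSS ⇒ qqliliSS   [S ::= l i]
qqliliSS ⇒ qqlililiS   [S ::= l i]
qqlililiS ⇒ qqlililili   [S ::= l i]

S⇒SS⇒SSS⇒SSSS⇒SSSSS⇒qqSSSS⇒qqliSSS⇒qqliliSS⇒qqlililiS⇒qqlililili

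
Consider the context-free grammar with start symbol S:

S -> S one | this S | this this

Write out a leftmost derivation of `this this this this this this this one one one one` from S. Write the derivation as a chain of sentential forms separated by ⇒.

S ⇒ this S   [S -> this S]
this S ⇒ this this S   [S -> this S]
this this S ⇒ this this S one   [S -> S one]
this this S one ⇒ this this S one one   [S -> S one]
this this S one one ⇒ this this S one one one   [S -> S one]
this this S one one one ⇒ this this this S one one one   [S -> this S]
this this this S one one one ⇒ this this this this S one one one   [S -> this S]
this this this this S one one one ⇒ this this this this this S one one one   [S -> this S]
this this this this this S one one one ⇒ this this this this this S one one one one   [S -> S one]
this this this this this S one one one one ⇒ this this this this this this this one one one one   [S -> this this]

S ⇒ this S ⇒ this this S ⇒ this this S one ⇒ this this S one one ⇒ this this S one one one ⇒ this this this S one one one ⇒ this this this this S one one one ⇒ this this this this this S one one one ⇒ this this this this this S one one one one ⇒ this this this this this this this one one one one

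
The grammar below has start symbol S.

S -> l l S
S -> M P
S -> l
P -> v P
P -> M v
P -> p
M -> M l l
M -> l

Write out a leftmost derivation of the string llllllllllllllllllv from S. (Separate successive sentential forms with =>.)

S => MP => MllP => MllllP => MllllllP => MllllllllP => MllllllllllP => MllllllllllllP => MllllllllllllllP => lllllllllllllllP => lllllllllllllllMv => lllllllllllllllMllv => llllllllllllllllllv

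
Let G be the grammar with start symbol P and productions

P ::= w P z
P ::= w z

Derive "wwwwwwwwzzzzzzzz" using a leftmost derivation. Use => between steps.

P => wPz => wwPzz => wwwPzzz => wwwwPzzzz => wwwwwPzzzzz => wwwwwwPzzzzzz => wwwwwwwPzzzzzzz => wwwwwwwwzzzzzzzz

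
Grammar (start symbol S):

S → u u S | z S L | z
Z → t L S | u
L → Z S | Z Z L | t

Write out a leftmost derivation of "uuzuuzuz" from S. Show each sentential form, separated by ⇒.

S ⇒ uuS ⇒ uuzSL ⇒ uuzuuSL ⇒ uuzuuzL ⇒ uuzuuzZS ⇒ uuzuuzuS ⇒ uuzuuzuz

S ⇒ uuS   [S → u u S]
uuS ⇒ uuzSL   [S → z S L]
uuzSL ⇒ uuzuuSL   [S → u u S]
uuzuuSL ⇒ uuzuuzL   [S → z]
uuzuuzL ⇒ uuzuuzZS   [L → Z S]
uuzuuzZS ⇒ uuzuuzuS   [Z → u]
uuzuuzuS ⇒ uuzuuzuz   [S → z]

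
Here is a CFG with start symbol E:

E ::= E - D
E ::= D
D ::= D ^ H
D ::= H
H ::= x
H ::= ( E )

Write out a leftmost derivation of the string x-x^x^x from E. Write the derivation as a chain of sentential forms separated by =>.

E => E-D => D-D => H-D => x-D => x-D^H => x-D^H^H => x-H^H^H => x-x^H^H => x-x^x^H => x-x^x^x

E => E-D   [E ::= E - D]
E-D => D-D   [E ::= D]
D-D => H-D   [D ::= H]
H-D => x-D   [H ::= x]
x-D => x-D^H   [D ::= D ^ H]
x-D^H => x-D^H^H   [D ::= D ^ H]
x-D^H^H => x-H^H^H   [D ::= H]
x-H^H^H => x-x^H^H   [H ::= x]
x-x^H^H => x-x^x^H   [H ::= x]
x-x^x^H => x-x^x^x   [H ::= x]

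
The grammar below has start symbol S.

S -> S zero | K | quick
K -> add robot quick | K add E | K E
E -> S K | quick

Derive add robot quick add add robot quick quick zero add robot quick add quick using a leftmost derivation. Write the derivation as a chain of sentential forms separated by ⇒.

S ⇒ K ⇒ K add E ⇒ K add E add E ⇒ add robot quick add E add E ⇒ add robot quick add S K add E ⇒ add robot quick add S zero K add E ⇒ add robot quick add K zero K add E ⇒ add robot quick add K E zero K add E ⇒ add robot quick add add robot quick E zero K add E ⇒ add robot quick add add robot quick quick zero K add E ⇒ add robot quick add add robot quick quick zero add robot quick add E ⇒ add robot quick add add robot quick quick zero add robot quick add quick

S ⇒ K   [S -> K]
K ⇒ K add E   [K -> K add E]
K add E ⇒ K add E add E   [K -> K add E]
K add E add E ⇒ add robot quick add E add E   [K -> add robot quick]
add robot quick add E add E ⇒ add robot quick add S K add E   [E -> S K]
add robot quick add S K add E ⇒ add robot quick add S zero K add E   [S -> S zero]
add robot quick add S zero K add E ⇒ add robot quick add K zero K add E   [S -> K]
add robot quick add K zero K add E ⇒ add robot quick add K E zero K add E   [K -> K E]
add robot quick add K E zero K add E ⇒ add robot quick add add robot quick E zero K add E   [K -> add robot quick]
add robot quick add add robot quick E zero K add E ⇒ add robot quick add add robot quick quick zero K add E   [E -> quick]
add robot quick add add robot quick quick zero K add E ⇒ add robot quick add add robot quick quick zero add robot quick add E   [K -> add robot quick]
add robot quick add add robot quick quick zero add robot quick add E ⇒ add robot quick add add robot quick quick zero add robot quick add quick   [E -> quick]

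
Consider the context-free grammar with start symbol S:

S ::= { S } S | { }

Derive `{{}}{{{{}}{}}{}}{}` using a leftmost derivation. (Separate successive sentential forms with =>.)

S => {S}S => {{}}S => {{}}{S}S => {{}}{{S}S}S => {{}}{{{S}S}S}S => {{}}{{{{}}S}S}S => {{}}{{{{}}{}}S}S => {{}}{{{{}}{}}{}}S => {{}}{{{{}}{}}{}}{}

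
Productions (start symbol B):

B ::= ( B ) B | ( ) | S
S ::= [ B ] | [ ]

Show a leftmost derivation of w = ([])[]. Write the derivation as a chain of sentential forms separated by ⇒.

B ⇒ (B)B   [B ::= ( B ) B]
(B)B ⇒ (S)B   [B ::= S]
(S)B ⇒ ([])B   [S ::= [ ]]
([])B ⇒ ([])S   [B ::= S]
([])S ⇒ ([])[]   [S ::= [ ]]

B⇒(B)B⇒(S)B⇒([])B⇒([])S⇒([])[]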